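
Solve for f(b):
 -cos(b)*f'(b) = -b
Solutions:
 f(b) = C1 + Integral(b/cos(b), b)


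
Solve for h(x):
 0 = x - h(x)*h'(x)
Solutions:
 h(x) = -sqrt(C1 + x^2)
 h(x) = sqrt(C1 + x^2)


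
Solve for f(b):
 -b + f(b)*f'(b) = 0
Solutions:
 f(b) = -sqrt(C1 + b^2)
 f(b) = sqrt(C1 + b^2)


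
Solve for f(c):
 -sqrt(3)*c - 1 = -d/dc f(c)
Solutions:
 f(c) = C1 + sqrt(3)*c^2/2 + c


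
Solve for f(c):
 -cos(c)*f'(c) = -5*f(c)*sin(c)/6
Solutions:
 f(c) = C1/cos(c)^(5/6)


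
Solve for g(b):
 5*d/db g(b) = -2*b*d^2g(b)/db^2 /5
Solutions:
 g(b) = C1 + C2/b^(23/2)


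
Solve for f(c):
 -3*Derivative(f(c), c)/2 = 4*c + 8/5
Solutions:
 f(c) = C1 - 4*c^2/3 - 16*c/15


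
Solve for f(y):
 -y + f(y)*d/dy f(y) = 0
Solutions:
 f(y) = -sqrt(C1 + y^2)
 f(y) = sqrt(C1 + y^2)


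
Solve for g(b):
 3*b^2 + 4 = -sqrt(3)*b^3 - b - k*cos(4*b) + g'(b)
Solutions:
 g(b) = C1 + sqrt(3)*b^4/4 + b^3 + b^2/2 + 4*b + k*sin(4*b)/4


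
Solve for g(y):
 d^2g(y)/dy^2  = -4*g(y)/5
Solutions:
 g(y) = C1*sin(2*sqrt(5)*y/5) + C2*cos(2*sqrt(5)*y/5)


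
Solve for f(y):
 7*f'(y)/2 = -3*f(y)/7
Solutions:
 f(y) = C1*exp(-6*y/49)


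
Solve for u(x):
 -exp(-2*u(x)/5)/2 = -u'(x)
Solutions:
 u(x) = 5*log(-sqrt(C1 + x)) - 5*log(5)/2
 u(x) = 5*log(C1 + x/5)/2


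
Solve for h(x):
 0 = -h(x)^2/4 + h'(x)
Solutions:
 h(x) = -4/(C1 + x)


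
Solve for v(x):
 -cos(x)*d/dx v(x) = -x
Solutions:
 v(x) = C1 + Integral(x/cos(x), x)


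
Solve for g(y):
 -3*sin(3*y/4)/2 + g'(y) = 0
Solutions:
 g(y) = C1 - 2*cos(3*y/4)


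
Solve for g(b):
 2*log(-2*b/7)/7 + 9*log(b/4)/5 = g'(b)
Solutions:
 g(b) = C1 + 73*b*log(b)/35 + b*(-116*log(2) - 73 - 10*log(7) + 10*I*pi)/35


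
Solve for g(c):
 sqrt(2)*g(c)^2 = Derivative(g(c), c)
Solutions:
 g(c) = -1/(C1 + sqrt(2)*c)


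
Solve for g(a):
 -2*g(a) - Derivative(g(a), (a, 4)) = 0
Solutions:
 g(a) = (C1*sin(2^(3/4)*a/2) + C2*cos(2^(3/4)*a/2))*exp(-2^(3/4)*a/2) + (C3*sin(2^(3/4)*a/2) + C4*cos(2^(3/4)*a/2))*exp(2^(3/4)*a/2)


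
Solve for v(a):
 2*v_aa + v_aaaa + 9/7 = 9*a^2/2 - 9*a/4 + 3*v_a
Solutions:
 v(a) = C1 + C4*exp(a) - a^3/2 - 5*a^2/8 - 17*a/42 + (C2*sin(sqrt(11)*a/2) + C3*cos(sqrt(11)*a/2))*exp(-a/2)


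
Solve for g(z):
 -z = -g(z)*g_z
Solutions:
 g(z) = -sqrt(C1 + z^2)
 g(z) = sqrt(C1 + z^2)


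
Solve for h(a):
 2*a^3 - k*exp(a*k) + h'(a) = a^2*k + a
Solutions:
 h(a) = C1 - a^4/2 + a^3*k/3 + a^2/2 + exp(a*k)


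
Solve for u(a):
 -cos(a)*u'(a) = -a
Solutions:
 u(a) = C1 + Integral(a/cos(a), a)


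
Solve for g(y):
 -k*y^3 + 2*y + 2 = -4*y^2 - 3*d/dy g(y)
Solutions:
 g(y) = C1 + k*y^4/12 - 4*y^3/9 - y^2/3 - 2*y/3


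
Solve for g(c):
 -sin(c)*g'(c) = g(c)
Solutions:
 g(c) = C1*sqrt(cos(c) + 1)/sqrt(cos(c) - 1)


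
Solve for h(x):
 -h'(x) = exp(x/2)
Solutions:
 h(x) = C1 - 2*exp(x/2)


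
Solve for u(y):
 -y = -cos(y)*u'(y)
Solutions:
 u(y) = C1 + Integral(y/cos(y), y)


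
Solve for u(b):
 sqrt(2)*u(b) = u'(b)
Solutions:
 u(b) = C1*exp(sqrt(2)*b)


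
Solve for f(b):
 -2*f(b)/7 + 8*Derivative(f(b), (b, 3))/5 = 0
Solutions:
 f(b) = C3*exp(490^(1/3)*b/14) + (C1*sin(sqrt(3)*490^(1/3)*b/28) + C2*cos(sqrt(3)*490^(1/3)*b/28))*exp(-490^(1/3)*b/28)


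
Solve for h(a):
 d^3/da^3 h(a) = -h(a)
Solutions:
 h(a) = C3*exp(-a) + (C1*sin(sqrt(3)*a/2) + C2*cos(sqrt(3)*a/2))*exp(a/2)


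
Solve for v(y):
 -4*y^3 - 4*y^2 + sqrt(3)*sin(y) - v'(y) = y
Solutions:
 v(y) = C1 - y^4 - 4*y^3/3 - y^2/2 - sqrt(3)*cos(y)


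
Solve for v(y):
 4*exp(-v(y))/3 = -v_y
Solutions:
 v(y) = log(C1 - 4*y/3)


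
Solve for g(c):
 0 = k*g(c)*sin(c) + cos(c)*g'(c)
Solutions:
 g(c) = C1*exp(k*log(cos(c)))


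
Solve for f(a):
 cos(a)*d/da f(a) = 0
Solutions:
 f(a) = C1


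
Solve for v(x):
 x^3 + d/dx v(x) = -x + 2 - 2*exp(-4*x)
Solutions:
 v(x) = C1 - x^4/4 - x^2/2 + 2*x + exp(-4*x)/2


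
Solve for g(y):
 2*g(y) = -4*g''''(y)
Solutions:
 g(y) = (C1*sin(2^(1/4)*y/2) + C2*cos(2^(1/4)*y/2))*exp(-2^(1/4)*y/2) + (C3*sin(2^(1/4)*y/2) + C4*cos(2^(1/4)*y/2))*exp(2^(1/4)*y/2)


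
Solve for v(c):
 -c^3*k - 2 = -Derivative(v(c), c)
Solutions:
 v(c) = C1 + c^4*k/4 + 2*c


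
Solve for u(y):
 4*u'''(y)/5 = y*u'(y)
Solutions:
 u(y) = C1 + Integral(C2*airyai(10^(1/3)*y/2) + C3*airybi(10^(1/3)*y/2), y)


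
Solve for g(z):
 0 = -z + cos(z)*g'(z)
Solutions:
 g(z) = C1 + Integral(z/cos(z), z)


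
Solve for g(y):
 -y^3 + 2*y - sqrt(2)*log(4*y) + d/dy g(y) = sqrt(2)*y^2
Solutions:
 g(y) = C1 + y^4/4 + sqrt(2)*y^3/3 - y^2 + sqrt(2)*y*log(y) - sqrt(2)*y + 2*sqrt(2)*y*log(2)


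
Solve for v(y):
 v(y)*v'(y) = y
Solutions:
 v(y) = -sqrt(C1 + y^2)
 v(y) = sqrt(C1 + y^2)


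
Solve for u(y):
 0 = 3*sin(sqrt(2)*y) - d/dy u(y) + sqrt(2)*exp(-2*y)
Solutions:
 u(y) = C1 - 3*sqrt(2)*cos(sqrt(2)*y)/2 - sqrt(2)*exp(-2*y)/2


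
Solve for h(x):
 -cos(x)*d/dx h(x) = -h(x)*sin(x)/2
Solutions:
 h(x) = C1/sqrt(cos(x))


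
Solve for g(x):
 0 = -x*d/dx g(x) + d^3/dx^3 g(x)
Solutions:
 g(x) = C1 + Integral(C2*airyai(x) + C3*airybi(x), x)


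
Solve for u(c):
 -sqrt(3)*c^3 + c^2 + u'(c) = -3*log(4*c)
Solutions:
 u(c) = C1 + sqrt(3)*c^4/4 - c^3/3 - 3*c*log(c) - c*log(64) + 3*c


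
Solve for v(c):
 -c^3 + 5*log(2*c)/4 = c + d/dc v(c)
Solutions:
 v(c) = C1 - c^4/4 - c^2/2 + 5*c*log(c)/4 - 5*c/4 + 5*c*log(2)/4


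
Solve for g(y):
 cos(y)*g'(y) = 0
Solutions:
 g(y) = C1


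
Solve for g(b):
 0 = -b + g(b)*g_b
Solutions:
 g(b) = -sqrt(C1 + b^2)
 g(b) = sqrt(C1 + b^2)


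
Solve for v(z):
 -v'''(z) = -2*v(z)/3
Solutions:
 v(z) = C3*exp(2^(1/3)*3^(2/3)*z/3) + (C1*sin(2^(1/3)*3^(1/6)*z/2) + C2*cos(2^(1/3)*3^(1/6)*z/2))*exp(-2^(1/3)*3^(2/3)*z/6)


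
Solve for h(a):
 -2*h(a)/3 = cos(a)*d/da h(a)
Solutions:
 h(a) = C1*(sin(a) - 1)^(1/3)/(sin(a) + 1)^(1/3)


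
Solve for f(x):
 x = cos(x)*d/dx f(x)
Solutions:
 f(x) = C1 + Integral(x/cos(x), x)


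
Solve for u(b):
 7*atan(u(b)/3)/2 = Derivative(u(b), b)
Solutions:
 Integral(1/atan(_y/3), (_y, u(b))) = C1 + 7*b/2


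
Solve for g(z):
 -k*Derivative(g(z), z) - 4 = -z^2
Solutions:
 g(z) = C1 + z^3/(3*k) - 4*z/k


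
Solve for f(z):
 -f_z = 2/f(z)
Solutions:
 f(z) = -sqrt(C1 - 4*z)
 f(z) = sqrt(C1 - 4*z)


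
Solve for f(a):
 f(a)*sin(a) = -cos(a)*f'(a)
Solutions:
 f(a) = C1*cos(a)


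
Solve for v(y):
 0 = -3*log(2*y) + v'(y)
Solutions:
 v(y) = C1 + 3*y*log(y) - 3*y + y*log(8)


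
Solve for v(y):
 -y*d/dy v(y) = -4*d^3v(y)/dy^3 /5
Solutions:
 v(y) = C1 + Integral(C2*airyai(10^(1/3)*y/2) + C3*airybi(10^(1/3)*y/2), y)


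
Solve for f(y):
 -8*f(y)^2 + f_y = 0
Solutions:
 f(y) = -1/(C1 + 8*y)


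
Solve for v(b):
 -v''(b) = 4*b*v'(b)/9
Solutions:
 v(b) = C1 + C2*erf(sqrt(2)*b/3)


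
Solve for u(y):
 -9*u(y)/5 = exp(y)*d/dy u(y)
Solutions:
 u(y) = C1*exp(9*exp(-y)/5)


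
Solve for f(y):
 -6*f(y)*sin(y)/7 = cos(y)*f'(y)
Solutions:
 f(y) = C1*cos(y)^(6/7)


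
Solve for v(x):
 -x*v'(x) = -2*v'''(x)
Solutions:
 v(x) = C1 + Integral(C2*airyai(2^(2/3)*x/2) + C3*airybi(2^(2/3)*x/2), x)


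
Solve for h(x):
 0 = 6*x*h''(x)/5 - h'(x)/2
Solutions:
 h(x) = C1 + C2*x^(17/12)


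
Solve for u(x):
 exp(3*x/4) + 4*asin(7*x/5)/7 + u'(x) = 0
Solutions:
 u(x) = C1 - 4*x*asin(7*x/5)/7 - 4*sqrt(25 - 49*x^2)/49 - 4*exp(3*x/4)/3


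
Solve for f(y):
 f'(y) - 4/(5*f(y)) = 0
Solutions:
 f(y) = -sqrt(C1 + 40*y)/5
 f(y) = sqrt(C1 + 40*y)/5


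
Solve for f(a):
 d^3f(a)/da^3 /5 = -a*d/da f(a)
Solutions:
 f(a) = C1 + Integral(C2*airyai(-5^(1/3)*a) + C3*airybi(-5^(1/3)*a), a)


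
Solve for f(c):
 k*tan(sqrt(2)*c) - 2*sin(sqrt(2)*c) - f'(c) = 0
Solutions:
 f(c) = C1 - sqrt(2)*k*log(cos(sqrt(2)*c))/2 + sqrt(2)*cos(sqrt(2)*c)


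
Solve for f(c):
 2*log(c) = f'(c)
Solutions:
 f(c) = C1 + 2*c*log(c) - 2*c


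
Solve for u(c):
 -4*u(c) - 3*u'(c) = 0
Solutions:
 u(c) = C1*exp(-4*c/3)


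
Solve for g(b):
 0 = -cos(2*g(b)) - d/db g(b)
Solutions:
 g(b) = -asin((C1 + exp(4*b))/(C1 - exp(4*b)))/2 + pi/2
 g(b) = asin((C1 + exp(4*b))/(C1 - exp(4*b)))/2


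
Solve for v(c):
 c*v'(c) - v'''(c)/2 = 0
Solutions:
 v(c) = C1 + Integral(C2*airyai(2^(1/3)*c) + C3*airybi(2^(1/3)*c), c)


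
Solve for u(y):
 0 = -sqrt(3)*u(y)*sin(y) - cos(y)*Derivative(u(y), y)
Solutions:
 u(y) = C1*cos(y)^(sqrt(3))


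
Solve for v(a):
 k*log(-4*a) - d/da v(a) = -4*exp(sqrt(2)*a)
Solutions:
 v(a) = C1 + a*k*log(-a) + a*k*(-1 + 2*log(2)) + 2*sqrt(2)*exp(sqrt(2)*a)


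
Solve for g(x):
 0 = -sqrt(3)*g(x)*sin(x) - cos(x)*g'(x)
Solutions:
 g(x) = C1*cos(x)^(sqrt(3))


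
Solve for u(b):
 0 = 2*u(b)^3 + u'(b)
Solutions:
 u(b) = -sqrt(2)*sqrt(-1/(C1 - 2*b))/2
 u(b) = sqrt(2)*sqrt(-1/(C1 - 2*b))/2


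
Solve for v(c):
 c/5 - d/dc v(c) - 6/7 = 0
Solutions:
 v(c) = C1 + c^2/10 - 6*c/7


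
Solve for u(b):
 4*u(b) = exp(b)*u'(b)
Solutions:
 u(b) = C1*exp(-4*exp(-b))


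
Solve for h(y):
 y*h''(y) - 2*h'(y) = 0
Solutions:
 h(y) = C1 + C2*y^3


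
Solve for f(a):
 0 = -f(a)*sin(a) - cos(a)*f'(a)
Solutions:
 f(a) = C1*cos(a)


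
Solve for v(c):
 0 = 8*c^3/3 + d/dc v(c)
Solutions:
 v(c) = C1 - 2*c^4/3


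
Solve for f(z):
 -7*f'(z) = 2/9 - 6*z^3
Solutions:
 f(z) = C1 + 3*z^4/14 - 2*z/63


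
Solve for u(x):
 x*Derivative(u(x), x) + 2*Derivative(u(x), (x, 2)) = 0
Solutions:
 u(x) = C1 + C2*erf(x/2)


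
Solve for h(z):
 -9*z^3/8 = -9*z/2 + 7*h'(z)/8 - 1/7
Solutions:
 h(z) = C1 - 9*z^4/28 + 18*z^2/7 + 8*z/49


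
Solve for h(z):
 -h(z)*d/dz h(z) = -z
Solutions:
 h(z) = -sqrt(C1 + z^2)
 h(z) = sqrt(C1 + z^2)


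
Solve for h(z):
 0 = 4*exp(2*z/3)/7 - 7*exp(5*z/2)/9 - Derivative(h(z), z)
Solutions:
 h(z) = C1 + 6*exp(2*z/3)/7 - 14*exp(5*z/2)/45


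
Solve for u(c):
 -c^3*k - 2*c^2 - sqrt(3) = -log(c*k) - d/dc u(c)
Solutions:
 u(c) = C1 + c^4*k/4 + 2*c^3/3 - c*log(c*k) + c*(1 + sqrt(3))


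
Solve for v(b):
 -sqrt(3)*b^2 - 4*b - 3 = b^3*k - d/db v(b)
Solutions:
 v(b) = C1 + b^4*k/4 + sqrt(3)*b^3/3 + 2*b^2 + 3*b


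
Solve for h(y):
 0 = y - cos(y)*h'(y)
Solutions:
 h(y) = C1 + Integral(y/cos(y), y)


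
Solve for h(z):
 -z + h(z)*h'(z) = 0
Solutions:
 h(z) = -sqrt(C1 + z^2)
 h(z) = sqrt(C1 + z^2)


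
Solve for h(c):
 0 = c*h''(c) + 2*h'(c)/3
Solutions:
 h(c) = C1 + C2*c^(1/3)


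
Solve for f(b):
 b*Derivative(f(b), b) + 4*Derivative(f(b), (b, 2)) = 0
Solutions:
 f(b) = C1 + C2*erf(sqrt(2)*b/4)


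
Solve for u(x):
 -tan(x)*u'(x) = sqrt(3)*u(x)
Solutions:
 u(x) = C1/sin(x)^(sqrt(3))


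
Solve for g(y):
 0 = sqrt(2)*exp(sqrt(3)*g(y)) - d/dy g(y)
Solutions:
 g(y) = sqrt(3)*(2*log(-1/(C1 + sqrt(2)*y)) - log(3))/6


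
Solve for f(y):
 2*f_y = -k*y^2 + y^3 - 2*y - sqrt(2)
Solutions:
 f(y) = C1 - k*y^3/6 + y^4/8 - y^2/2 - sqrt(2)*y/2


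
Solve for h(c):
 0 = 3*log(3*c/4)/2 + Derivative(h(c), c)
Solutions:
 h(c) = C1 - 3*c*log(c)/2 - 3*c*log(3)/2 + 3*c/2 + 3*c*log(2)


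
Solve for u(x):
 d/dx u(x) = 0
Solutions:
 u(x) = C1


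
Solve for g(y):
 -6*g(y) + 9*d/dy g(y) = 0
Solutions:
 g(y) = C1*exp(2*y/3)


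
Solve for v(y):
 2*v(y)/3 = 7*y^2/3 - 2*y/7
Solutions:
 v(y) = y*(49*y - 6)/14


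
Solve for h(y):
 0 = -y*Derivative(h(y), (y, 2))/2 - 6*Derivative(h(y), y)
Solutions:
 h(y) = C1 + C2/y^11


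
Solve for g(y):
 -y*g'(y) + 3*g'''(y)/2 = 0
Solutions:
 g(y) = C1 + Integral(C2*airyai(2^(1/3)*3^(2/3)*y/3) + C3*airybi(2^(1/3)*3^(2/3)*y/3), y)


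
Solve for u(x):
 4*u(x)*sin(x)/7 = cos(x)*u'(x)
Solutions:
 u(x) = C1/cos(x)^(4/7)


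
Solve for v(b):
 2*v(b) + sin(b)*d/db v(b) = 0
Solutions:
 v(b) = C1*(cos(b) + 1)/(cos(b) - 1)


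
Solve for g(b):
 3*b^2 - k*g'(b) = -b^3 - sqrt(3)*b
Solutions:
 g(b) = C1 + b^4/(4*k) + b^3/k + sqrt(3)*b^2/(2*k)


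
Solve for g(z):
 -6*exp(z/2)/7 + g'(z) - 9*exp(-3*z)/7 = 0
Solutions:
 g(z) = C1 + 12*exp(z/2)/7 - 3*exp(-3*z)/7


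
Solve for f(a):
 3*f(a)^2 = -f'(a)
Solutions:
 f(a) = 1/(C1 + 3*a)


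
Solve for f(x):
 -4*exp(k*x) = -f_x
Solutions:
 f(x) = C1 + 4*exp(k*x)/k


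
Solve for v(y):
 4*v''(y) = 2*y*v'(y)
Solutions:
 v(y) = C1 + C2*erfi(y/2)


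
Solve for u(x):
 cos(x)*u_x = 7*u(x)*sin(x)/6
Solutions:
 u(x) = C1/cos(x)^(7/6)


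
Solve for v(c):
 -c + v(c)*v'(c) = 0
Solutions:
 v(c) = -sqrt(C1 + c^2)
 v(c) = sqrt(C1 + c^2)


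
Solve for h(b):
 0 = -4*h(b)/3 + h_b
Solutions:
 h(b) = C1*exp(4*b/3)


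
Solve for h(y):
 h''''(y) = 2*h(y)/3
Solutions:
 h(y) = C1*exp(-2^(1/4)*3^(3/4)*y/3) + C2*exp(2^(1/4)*3^(3/4)*y/3) + C3*sin(2^(1/4)*3^(3/4)*y/3) + C4*cos(2^(1/4)*3^(3/4)*y/3)


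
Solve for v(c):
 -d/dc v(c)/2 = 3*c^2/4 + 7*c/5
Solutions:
 v(c) = C1 - c^3/2 - 7*c^2/5


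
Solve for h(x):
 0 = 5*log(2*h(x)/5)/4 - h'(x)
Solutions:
 -4*Integral(1/(log(_y) - log(5) + log(2)), (_y, h(x)))/5 = C1 - x


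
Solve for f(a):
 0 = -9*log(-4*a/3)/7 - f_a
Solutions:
 f(a) = C1 - 9*a*log(-a)/7 + 9*a*(-2*log(2) + 1 + log(3))/7


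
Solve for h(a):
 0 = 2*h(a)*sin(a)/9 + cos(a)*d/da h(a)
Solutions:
 h(a) = C1*cos(a)^(2/9)


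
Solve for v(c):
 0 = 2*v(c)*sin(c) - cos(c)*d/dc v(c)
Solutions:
 v(c) = C1/cos(c)^2


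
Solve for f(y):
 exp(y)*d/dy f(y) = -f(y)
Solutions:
 f(y) = C1*exp(exp(-y))


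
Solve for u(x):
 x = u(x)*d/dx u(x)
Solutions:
 u(x) = -sqrt(C1 + x^2)
 u(x) = sqrt(C1 + x^2)


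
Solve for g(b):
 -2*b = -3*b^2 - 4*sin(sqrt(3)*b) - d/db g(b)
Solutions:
 g(b) = C1 - b^3 + b^2 + 4*sqrt(3)*cos(sqrt(3)*b)/3


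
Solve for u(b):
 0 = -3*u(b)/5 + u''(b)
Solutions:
 u(b) = C1*exp(-sqrt(15)*b/5) + C2*exp(sqrt(15)*b/5)


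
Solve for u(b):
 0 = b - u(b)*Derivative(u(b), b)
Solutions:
 u(b) = -sqrt(C1 + b^2)
 u(b) = sqrt(C1 + b^2)


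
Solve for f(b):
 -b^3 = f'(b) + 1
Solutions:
 f(b) = C1 - b^4/4 - b


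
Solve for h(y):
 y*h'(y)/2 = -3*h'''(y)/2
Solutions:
 h(y) = C1 + Integral(C2*airyai(-3^(2/3)*y/3) + C3*airybi(-3^(2/3)*y/3), y)


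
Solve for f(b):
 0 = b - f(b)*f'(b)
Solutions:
 f(b) = -sqrt(C1 + b^2)
 f(b) = sqrt(C1 + b^2)


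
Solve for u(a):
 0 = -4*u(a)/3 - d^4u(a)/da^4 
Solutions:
 u(a) = (C1*sin(3^(3/4)*a/3) + C2*cos(3^(3/4)*a/3))*exp(-3^(3/4)*a/3) + (C3*sin(3^(3/4)*a/3) + C4*cos(3^(3/4)*a/3))*exp(3^(3/4)*a/3)


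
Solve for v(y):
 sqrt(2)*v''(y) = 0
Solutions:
 v(y) = C1 + C2*y


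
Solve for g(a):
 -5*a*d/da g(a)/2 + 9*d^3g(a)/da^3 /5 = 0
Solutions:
 g(a) = C1 + Integral(C2*airyai(12^(1/3)*5^(2/3)*a/6) + C3*airybi(12^(1/3)*5^(2/3)*a/6), a)


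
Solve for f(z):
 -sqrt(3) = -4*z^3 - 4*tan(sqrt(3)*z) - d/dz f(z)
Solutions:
 f(z) = C1 - z^4 + sqrt(3)*z + 4*sqrt(3)*log(cos(sqrt(3)*z))/3


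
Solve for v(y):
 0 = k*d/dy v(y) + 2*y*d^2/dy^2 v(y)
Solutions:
 v(y) = C1 + y^(1 - re(k)/2)*(C2*sin(log(y)*Abs(im(k))/2) + C3*cos(log(y)*im(k)/2))


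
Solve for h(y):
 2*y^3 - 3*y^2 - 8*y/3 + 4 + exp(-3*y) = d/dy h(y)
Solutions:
 h(y) = C1 + y^4/2 - y^3 - 4*y^2/3 + 4*y - exp(-3*y)/3


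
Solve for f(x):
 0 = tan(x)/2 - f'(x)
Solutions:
 f(x) = C1 - log(cos(x))/2


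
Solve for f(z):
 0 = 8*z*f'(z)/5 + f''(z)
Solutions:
 f(z) = C1 + C2*erf(2*sqrt(5)*z/5)


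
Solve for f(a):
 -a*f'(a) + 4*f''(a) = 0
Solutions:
 f(a) = C1 + C2*erfi(sqrt(2)*a/4)


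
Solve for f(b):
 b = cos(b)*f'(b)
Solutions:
 f(b) = C1 + Integral(b/cos(b), b)


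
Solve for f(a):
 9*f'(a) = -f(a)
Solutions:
 f(a) = C1*exp(-a/9)


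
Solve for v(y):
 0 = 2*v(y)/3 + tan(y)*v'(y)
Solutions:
 v(y) = C1/sin(y)^(2/3)


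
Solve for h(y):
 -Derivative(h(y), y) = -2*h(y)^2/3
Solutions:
 h(y) = -3/(C1 + 2*y)


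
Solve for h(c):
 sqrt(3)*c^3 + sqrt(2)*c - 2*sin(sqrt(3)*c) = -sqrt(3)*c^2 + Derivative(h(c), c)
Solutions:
 h(c) = C1 + sqrt(3)*c^4/4 + sqrt(3)*c^3/3 + sqrt(2)*c^2/2 + 2*sqrt(3)*cos(sqrt(3)*c)/3


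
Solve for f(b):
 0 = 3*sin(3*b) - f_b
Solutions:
 f(b) = C1 - cos(3*b)


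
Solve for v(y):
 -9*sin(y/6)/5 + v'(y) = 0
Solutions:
 v(y) = C1 - 54*cos(y/6)/5


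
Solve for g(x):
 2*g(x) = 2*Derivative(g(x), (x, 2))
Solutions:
 g(x) = C1*exp(-x) + C2*exp(x)


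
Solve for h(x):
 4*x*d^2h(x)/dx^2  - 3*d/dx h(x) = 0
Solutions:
 h(x) = C1 + C2*x^(7/4)


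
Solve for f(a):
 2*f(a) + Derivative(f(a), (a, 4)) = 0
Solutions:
 f(a) = (C1*sin(2^(3/4)*a/2) + C2*cos(2^(3/4)*a/2))*exp(-2^(3/4)*a/2) + (C3*sin(2^(3/4)*a/2) + C4*cos(2^(3/4)*a/2))*exp(2^(3/4)*a/2)


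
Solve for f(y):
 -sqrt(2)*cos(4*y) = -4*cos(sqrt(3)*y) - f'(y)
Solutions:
 f(y) = C1 + sqrt(2)*sin(4*y)/4 - 4*sqrt(3)*sin(sqrt(3)*y)/3


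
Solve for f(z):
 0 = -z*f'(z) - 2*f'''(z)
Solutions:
 f(z) = C1 + Integral(C2*airyai(-2^(2/3)*z/2) + C3*airybi(-2^(2/3)*z/2), z)


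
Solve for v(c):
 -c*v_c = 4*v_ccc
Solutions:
 v(c) = C1 + Integral(C2*airyai(-2^(1/3)*c/2) + C3*airybi(-2^(1/3)*c/2), c)


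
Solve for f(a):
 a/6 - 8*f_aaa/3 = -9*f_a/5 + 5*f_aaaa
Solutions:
 f(a) = C1 + C2*exp(-a*(128*2^(1/3)/(81*sqrt(153785) + 31781)^(1/3) + 32 + 2^(2/3)*(81*sqrt(153785) + 31781)^(1/3))/180)*sin(2^(1/3)*sqrt(3)*a*(-2^(1/3)*(81*sqrt(153785) + 31781)^(1/3) + 128/(81*sqrt(153785) + 31781)^(1/3))/180) + C3*exp(-a*(128*2^(1/3)/(81*sqrt(153785) + 31781)^(1/3) + 32 + 2^(2/3)*(81*sqrt(153785) + 31781)^(1/3))/180)*cos(2^(1/3)*sqrt(3)*a*(-2^(1/3)*(81*sqrt(153785) + 31781)^(1/3) + 128/(81*sqrt(153785) + 31781)^(1/3))/180) + C4*exp(a*(-16 + 128*2^(1/3)/(81*sqrt(153785) + 31781)^(1/3) + 2^(2/3)*(81*sqrt(153785) + 31781)^(1/3))/90) - 5*a^2/108


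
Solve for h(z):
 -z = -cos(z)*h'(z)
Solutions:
 h(z) = C1 + Integral(z/cos(z), z)


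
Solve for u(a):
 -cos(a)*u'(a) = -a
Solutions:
 u(a) = C1 + Integral(a/cos(a), a)


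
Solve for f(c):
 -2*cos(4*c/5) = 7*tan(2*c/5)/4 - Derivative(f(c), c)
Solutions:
 f(c) = C1 - 35*log(cos(2*c/5))/8 + 5*sin(4*c/5)/2


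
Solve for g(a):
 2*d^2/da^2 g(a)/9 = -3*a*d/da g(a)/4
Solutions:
 g(a) = C1 + C2*erf(3*sqrt(3)*a/4)


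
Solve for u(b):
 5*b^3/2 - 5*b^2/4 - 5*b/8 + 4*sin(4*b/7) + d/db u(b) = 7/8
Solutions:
 u(b) = C1 - 5*b^4/8 + 5*b^3/12 + 5*b^2/16 + 7*b/8 + 7*cos(4*b/7)


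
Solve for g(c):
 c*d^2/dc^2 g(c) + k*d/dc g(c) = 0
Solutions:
 g(c) = C1 + c^(1 - re(k))*(C2*sin(log(c)*Abs(im(k))) + C3*cos(log(c)*im(k)))


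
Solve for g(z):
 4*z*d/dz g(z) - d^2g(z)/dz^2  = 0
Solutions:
 g(z) = C1 + C2*erfi(sqrt(2)*z)


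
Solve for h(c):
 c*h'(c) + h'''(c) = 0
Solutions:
 h(c) = C1 + Integral(C2*airyai(-c) + C3*airybi(-c), c)


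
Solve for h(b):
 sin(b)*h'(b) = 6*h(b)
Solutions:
 h(b) = C1*(cos(b)^3 - 3*cos(b)^2 + 3*cos(b) - 1)/(cos(b)^3 + 3*cos(b)^2 + 3*cos(b) + 1)


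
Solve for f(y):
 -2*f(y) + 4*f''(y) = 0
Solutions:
 f(y) = C1*exp(-sqrt(2)*y/2) + C2*exp(sqrt(2)*y/2)


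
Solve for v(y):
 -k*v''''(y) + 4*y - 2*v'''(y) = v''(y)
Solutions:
 v(y) = C1 + C2*y + C3*exp(y*(sqrt(1 - k) - 1)/k) + C4*exp(-y*(sqrt(1 - k) + 1)/k) + 2*y^3/3 - 4*y^2


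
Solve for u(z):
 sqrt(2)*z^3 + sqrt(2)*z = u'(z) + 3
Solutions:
 u(z) = C1 + sqrt(2)*z^4/4 + sqrt(2)*z^2/2 - 3*z


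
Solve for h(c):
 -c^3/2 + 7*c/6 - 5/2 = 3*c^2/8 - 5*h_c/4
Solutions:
 h(c) = C1 + c^4/10 + c^3/10 - 7*c^2/15 + 2*c


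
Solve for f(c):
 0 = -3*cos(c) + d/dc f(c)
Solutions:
 f(c) = C1 + 3*sin(c)


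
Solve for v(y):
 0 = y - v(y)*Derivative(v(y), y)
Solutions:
 v(y) = -sqrt(C1 + y^2)
 v(y) = sqrt(C1 + y^2)


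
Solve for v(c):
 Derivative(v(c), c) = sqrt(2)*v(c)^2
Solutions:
 v(c) = -1/(C1 + sqrt(2)*c)


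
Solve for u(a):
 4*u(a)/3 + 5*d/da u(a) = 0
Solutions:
 u(a) = C1*exp(-4*a/15)


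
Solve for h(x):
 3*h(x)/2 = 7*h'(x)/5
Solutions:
 h(x) = C1*exp(15*x/14)


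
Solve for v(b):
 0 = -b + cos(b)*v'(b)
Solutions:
 v(b) = C1 + Integral(b/cos(b), b)


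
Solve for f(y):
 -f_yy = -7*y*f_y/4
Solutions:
 f(y) = C1 + C2*erfi(sqrt(14)*y/4)


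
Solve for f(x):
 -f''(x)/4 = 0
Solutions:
 f(x) = C1 + C2*x


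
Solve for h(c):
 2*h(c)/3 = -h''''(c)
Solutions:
 h(c) = (C1*sin(6^(3/4)*c/6) + C2*cos(6^(3/4)*c/6))*exp(-6^(3/4)*c/6) + (C3*sin(6^(3/4)*c/6) + C4*cos(6^(3/4)*c/6))*exp(6^(3/4)*c/6)


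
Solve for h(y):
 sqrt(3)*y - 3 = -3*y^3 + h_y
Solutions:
 h(y) = C1 + 3*y^4/4 + sqrt(3)*y^2/2 - 3*y


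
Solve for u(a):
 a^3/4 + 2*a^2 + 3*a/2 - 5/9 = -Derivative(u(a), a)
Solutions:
 u(a) = C1 - a^4/16 - 2*a^3/3 - 3*a^2/4 + 5*a/9


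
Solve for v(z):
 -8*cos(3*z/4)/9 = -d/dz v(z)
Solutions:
 v(z) = C1 + 32*sin(3*z/4)/27


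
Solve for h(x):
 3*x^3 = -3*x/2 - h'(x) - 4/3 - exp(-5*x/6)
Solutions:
 h(x) = C1 - 3*x^4/4 - 3*x^2/4 - 4*x/3 + 6*exp(-5*x/6)/5


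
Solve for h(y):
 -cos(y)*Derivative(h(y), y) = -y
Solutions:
 h(y) = C1 + Integral(y/cos(y), y)


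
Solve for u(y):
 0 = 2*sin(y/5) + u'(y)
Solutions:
 u(y) = C1 + 10*cos(y/5)


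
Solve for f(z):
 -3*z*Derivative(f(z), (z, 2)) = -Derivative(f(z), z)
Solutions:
 f(z) = C1 + C2*z^(4/3)


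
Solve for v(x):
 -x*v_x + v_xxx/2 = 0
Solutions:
 v(x) = C1 + Integral(C2*airyai(2^(1/3)*x) + C3*airybi(2^(1/3)*x), x)


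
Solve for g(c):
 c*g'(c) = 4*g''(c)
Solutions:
 g(c) = C1 + C2*erfi(sqrt(2)*c/4)


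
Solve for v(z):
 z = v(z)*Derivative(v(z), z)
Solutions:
 v(z) = -sqrt(C1 + z^2)
 v(z) = sqrt(C1 + z^2)


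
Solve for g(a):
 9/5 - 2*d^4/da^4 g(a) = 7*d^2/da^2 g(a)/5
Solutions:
 g(a) = C1 + C2*a + C3*sin(sqrt(70)*a/10) + C4*cos(sqrt(70)*a/10) + 9*a^2/14


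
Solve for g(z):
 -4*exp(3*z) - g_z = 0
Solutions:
 g(z) = C1 - 4*exp(3*z)/3


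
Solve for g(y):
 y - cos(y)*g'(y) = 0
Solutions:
 g(y) = C1 + Integral(y/cos(y), y)


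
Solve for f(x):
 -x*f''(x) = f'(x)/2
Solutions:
 f(x) = C1 + C2*sqrt(x)


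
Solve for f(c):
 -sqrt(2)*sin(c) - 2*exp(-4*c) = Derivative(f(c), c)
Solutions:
 f(c) = C1 + sqrt(2)*cos(c) + exp(-4*c)/2


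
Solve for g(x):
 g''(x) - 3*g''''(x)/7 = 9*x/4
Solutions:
 g(x) = C1 + C2*x + C3*exp(-sqrt(21)*x/3) + C4*exp(sqrt(21)*x/3) + 3*x^3/8


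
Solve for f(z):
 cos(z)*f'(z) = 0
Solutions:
 f(z) = C1


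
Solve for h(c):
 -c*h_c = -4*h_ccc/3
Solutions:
 h(c) = C1 + Integral(C2*airyai(6^(1/3)*c/2) + C3*airybi(6^(1/3)*c/2), c)


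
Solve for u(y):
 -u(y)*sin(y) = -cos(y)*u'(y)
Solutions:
 u(y) = C1/cos(y)


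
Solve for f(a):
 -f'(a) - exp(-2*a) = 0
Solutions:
 f(a) = C1 + exp(-2*a)/2


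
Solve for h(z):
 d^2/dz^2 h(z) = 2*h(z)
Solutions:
 h(z) = C1*exp(-sqrt(2)*z) + C2*exp(sqrt(2)*z)


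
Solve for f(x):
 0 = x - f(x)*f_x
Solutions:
 f(x) = -sqrt(C1 + x^2)
 f(x) = sqrt(C1 + x^2)


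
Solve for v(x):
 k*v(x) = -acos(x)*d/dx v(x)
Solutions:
 v(x) = C1*exp(-k*Integral(1/acos(x), x))


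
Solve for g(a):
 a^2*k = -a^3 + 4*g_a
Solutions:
 g(a) = C1 + a^4/16 + a^3*k/12


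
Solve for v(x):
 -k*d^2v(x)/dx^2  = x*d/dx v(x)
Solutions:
 v(x) = C1 + C2*sqrt(k)*erf(sqrt(2)*x*sqrt(1/k)/2)


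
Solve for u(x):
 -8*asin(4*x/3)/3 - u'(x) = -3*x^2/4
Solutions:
 u(x) = C1 + x^3/4 - 8*x*asin(4*x/3)/3 - 2*sqrt(9 - 16*x^2)/3


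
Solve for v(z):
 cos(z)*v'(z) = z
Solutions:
 v(z) = C1 + Integral(z/cos(z), z)


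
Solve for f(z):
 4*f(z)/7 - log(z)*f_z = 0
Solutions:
 f(z) = C1*exp(4*li(z)/7)


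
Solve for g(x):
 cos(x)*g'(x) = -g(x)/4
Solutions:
 g(x) = C1*(sin(x) - 1)^(1/8)/(sin(x) + 1)^(1/8)


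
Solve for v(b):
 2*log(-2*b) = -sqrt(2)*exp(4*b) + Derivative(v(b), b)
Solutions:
 v(b) = C1 + 2*b*log(-b) + 2*b*(-1 + log(2)) + sqrt(2)*exp(4*b)/4


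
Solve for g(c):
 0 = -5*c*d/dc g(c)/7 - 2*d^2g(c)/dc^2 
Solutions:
 g(c) = C1 + C2*erf(sqrt(35)*c/14)


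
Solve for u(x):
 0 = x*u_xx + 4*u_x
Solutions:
 u(x) = C1 + C2/x^3


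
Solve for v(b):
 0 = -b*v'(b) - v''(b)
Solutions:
 v(b) = C1 + C2*erf(sqrt(2)*b/2)


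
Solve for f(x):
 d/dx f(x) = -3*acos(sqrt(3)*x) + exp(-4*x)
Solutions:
 f(x) = C1 - 3*x*acos(sqrt(3)*x) + sqrt(3)*sqrt(1 - 3*x^2) - exp(-4*x)/4


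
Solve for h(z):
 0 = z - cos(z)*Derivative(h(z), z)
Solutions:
 h(z) = C1 + Integral(z/cos(z), z)


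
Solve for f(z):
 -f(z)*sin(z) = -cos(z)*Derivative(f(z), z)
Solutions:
 f(z) = C1/cos(z)


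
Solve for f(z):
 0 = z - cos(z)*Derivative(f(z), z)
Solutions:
 f(z) = C1 + Integral(z/cos(z), z)


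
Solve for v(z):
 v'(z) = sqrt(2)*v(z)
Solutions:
 v(z) = C1*exp(sqrt(2)*z)


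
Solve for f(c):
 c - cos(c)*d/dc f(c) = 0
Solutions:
 f(c) = C1 + Integral(c/cos(c), c)


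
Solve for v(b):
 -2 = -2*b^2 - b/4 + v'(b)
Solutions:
 v(b) = C1 + 2*b^3/3 + b^2/8 - 2*b


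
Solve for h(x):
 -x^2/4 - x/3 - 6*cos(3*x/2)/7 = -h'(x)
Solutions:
 h(x) = C1 + x^3/12 + x^2/6 + 4*sin(3*x/2)/7


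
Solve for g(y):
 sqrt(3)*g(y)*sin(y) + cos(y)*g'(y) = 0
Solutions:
 g(y) = C1*cos(y)^(sqrt(3))


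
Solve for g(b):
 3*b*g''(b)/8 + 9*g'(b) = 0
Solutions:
 g(b) = C1 + C2/b^23


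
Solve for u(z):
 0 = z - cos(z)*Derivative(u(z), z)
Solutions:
 u(z) = C1 + Integral(z/cos(z), z)


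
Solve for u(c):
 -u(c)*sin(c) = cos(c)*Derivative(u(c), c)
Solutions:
 u(c) = C1*cos(c)


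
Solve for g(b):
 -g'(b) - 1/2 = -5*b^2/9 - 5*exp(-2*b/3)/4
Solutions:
 g(b) = C1 + 5*b^3/27 - b/2 - 15*exp(-2*b/3)/8


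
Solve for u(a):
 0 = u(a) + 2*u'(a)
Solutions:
 u(a) = C1*exp(-a/2)


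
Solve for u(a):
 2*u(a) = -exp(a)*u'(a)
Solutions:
 u(a) = C1*exp(2*exp(-a))


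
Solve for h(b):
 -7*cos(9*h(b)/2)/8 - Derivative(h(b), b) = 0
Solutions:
 7*b/8 - log(sin(9*h(b)/2) - 1)/9 + log(sin(9*h(b)/2) + 1)/9 = C1


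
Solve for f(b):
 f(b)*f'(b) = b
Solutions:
 f(b) = -sqrt(C1 + b^2)
 f(b) = sqrt(C1 + b^2)


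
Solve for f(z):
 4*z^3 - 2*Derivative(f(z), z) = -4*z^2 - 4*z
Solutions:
 f(z) = C1 + z^4/2 + 2*z^3/3 + z^2


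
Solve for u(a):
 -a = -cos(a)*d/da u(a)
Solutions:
 u(a) = C1 + Integral(a/cos(a), a)


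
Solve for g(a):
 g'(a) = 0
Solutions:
 g(a) = C1


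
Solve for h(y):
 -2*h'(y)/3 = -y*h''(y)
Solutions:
 h(y) = C1 + C2*y^(5/3)


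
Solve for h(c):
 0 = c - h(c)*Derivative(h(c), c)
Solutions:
 h(c) = -sqrt(C1 + c^2)
 h(c) = sqrt(C1 + c^2)


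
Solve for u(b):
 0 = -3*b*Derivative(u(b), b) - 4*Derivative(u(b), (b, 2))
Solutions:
 u(b) = C1 + C2*erf(sqrt(6)*b/4)


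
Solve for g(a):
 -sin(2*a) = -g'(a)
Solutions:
 g(a) = C1 - cos(2*a)/2


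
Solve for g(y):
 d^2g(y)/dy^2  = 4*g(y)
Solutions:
 g(y) = C1*exp(-2*y) + C2*exp(2*y)


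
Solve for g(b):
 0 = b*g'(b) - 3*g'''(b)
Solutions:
 g(b) = C1 + Integral(C2*airyai(3^(2/3)*b/3) + C3*airybi(3^(2/3)*b/3), b)


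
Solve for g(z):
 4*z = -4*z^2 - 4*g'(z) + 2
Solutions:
 g(z) = C1 - z^3/3 - z^2/2 + z/2


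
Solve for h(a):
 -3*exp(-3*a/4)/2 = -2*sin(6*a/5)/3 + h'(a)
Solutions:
 h(a) = C1 - 5*cos(6*a/5)/9 + 2*exp(-3*a/4)


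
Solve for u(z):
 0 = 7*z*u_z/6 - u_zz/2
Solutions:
 u(z) = C1 + C2*erfi(sqrt(42)*z/6)


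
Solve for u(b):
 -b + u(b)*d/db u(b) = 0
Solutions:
 u(b) = -sqrt(C1 + b^2)
 u(b) = sqrt(C1 + b^2)


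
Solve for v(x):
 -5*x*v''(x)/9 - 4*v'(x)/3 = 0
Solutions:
 v(x) = C1 + C2/x^(7/5)


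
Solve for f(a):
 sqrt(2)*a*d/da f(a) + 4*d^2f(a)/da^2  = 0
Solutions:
 f(a) = C1 + C2*erf(2^(3/4)*a/4)


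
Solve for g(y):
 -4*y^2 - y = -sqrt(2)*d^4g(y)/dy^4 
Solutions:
 g(y) = C1 + C2*y + C3*y^2 + C4*y^3 + sqrt(2)*y^6/180 + sqrt(2)*y^5/240


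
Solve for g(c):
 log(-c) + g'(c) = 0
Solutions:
 g(c) = C1 - c*log(-c) + c


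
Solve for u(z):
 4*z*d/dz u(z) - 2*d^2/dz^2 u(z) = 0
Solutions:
 u(z) = C1 + C2*erfi(z)


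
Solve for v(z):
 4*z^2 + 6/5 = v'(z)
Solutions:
 v(z) = C1 + 4*z^3/3 + 6*z/5


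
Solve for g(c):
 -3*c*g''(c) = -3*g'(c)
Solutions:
 g(c) = C1 + C2*c^2


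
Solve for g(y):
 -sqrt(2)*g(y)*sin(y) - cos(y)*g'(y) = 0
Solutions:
 g(y) = C1*cos(y)^(sqrt(2))


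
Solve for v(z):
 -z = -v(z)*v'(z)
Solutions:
 v(z) = -sqrt(C1 + z^2)
 v(z) = sqrt(C1 + z^2)


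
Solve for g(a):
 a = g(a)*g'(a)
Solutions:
 g(a) = -sqrt(C1 + a^2)
 g(a) = sqrt(C1 + a^2)


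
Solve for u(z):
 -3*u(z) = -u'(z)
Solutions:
 u(z) = C1*exp(3*z)


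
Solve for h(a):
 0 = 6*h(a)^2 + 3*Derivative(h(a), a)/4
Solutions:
 h(a) = 1/(C1 + 8*a)


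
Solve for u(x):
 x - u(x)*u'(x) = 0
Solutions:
 u(x) = -sqrt(C1 + x^2)
 u(x) = sqrt(C1 + x^2)


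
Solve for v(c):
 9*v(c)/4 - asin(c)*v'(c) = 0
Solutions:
 v(c) = C1*exp(9*Integral(1/asin(c), c)/4)


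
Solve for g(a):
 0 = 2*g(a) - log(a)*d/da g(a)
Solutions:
 g(a) = C1*exp(2*li(a))


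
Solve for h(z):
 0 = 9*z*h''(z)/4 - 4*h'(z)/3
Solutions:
 h(z) = C1 + C2*z^(43/27)


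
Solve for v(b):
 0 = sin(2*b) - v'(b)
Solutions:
 v(b) = C1 - cos(2*b)/2


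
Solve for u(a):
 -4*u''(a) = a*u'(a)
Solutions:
 u(a) = C1 + C2*erf(sqrt(2)*a/4)


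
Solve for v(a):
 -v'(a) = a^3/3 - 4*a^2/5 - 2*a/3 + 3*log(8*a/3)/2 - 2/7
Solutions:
 v(a) = C1 - a^4/12 + 4*a^3/15 + a^2/3 - 3*a*log(a)/2 - 9*a*log(2)/2 + 3*a*log(3)/2 + 25*a/14


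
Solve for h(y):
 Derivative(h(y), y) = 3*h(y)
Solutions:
 h(y) = C1*exp(3*y)


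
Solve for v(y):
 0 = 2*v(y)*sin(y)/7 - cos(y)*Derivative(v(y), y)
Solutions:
 v(y) = C1/cos(y)^(2/7)


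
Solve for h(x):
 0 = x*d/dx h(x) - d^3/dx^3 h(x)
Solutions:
 h(x) = C1 + Integral(C2*airyai(x) + C3*airybi(x), x)


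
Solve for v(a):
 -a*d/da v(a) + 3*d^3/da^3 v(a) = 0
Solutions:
 v(a) = C1 + Integral(C2*airyai(3^(2/3)*a/3) + C3*airybi(3^(2/3)*a/3), a)


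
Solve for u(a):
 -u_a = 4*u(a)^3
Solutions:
 u(a) = -sqrt(2)*sqrt(-1/(C1 - 4*a))/2
 u(a) = sqrt(2)*sqrt(-1/(C1 - 4*a))/2


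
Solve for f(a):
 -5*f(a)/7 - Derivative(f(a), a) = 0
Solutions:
 f(a) = C1*exp(-5*a/7)


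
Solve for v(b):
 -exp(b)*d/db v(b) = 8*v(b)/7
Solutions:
 v(b) = C1*exp(8*exp(-b)/7)


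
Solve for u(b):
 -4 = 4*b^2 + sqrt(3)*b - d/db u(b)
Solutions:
 u(b) = C1 + 4*b^3/3 + sqrt(3)*b^2/2 + 4*b


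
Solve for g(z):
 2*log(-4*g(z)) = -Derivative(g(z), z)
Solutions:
 Integral(1/(log(-_y) + 2*log(2)), (_y, g(z)))/2 = C1 - z


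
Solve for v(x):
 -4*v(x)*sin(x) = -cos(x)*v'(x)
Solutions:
 v(x) = C1/cos(x)^4


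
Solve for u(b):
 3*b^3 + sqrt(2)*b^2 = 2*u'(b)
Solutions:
 u(b) = C1 + 3*b^4/8 + sqrt(2)*b^3/6


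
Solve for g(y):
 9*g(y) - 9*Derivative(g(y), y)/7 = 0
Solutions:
 g(y) = C1*exp(7*y)


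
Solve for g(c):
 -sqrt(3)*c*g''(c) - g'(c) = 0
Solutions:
 g(c) = C1 + C2*c^(1 - sqrt(3)/3)


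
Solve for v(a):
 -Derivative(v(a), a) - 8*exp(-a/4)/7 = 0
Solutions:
 v(a) = C1 + 32*exp(-a/4)/7


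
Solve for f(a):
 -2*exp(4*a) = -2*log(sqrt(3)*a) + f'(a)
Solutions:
 f(a) = C1 + 2*a*log(a) + a*(-2 + log(3)) - exp(4*a)/2


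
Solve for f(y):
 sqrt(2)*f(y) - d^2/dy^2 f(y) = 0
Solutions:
 f(y) = C1*exp(-2^(1/4)*y) + C2*exp(2^(1/4)*y)


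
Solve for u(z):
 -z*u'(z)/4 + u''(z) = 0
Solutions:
 u(z) = C1 + C2*erfi(sqrt(2)*z/4)


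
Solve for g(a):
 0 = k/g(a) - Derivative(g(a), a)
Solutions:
 g(a) = -sqrt(C1 + 2*a*k)
 g(a) = sqrt(C1 + 2*a*k)


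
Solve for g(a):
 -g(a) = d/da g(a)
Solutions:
 g(a) = C1*exp(-a)


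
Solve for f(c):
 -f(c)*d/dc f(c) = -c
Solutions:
 f(c) = -sqrt(C1 + c^2)
 f(c) = sqrt(C1 + c^2)


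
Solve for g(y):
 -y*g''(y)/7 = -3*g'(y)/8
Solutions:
 g(y) = C1 + C2*y^(29/8)


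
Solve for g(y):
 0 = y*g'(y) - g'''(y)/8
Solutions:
 g(y) = C1 + Integral(C2*airyai(2*y) + C3*airybi(2*y), y)


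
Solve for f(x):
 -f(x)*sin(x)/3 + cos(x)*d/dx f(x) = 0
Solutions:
 f(x) = C1/cos(x)^(1/3)


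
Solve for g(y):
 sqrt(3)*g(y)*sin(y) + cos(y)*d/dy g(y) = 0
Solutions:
 g(y) = C1*cos(y)^(sqrt(3))


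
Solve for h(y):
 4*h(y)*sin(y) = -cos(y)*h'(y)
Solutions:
 h(y) = C1*cos(y)^4


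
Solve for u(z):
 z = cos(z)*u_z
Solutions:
 u(z) = C1 + Integral(z/cos(z), z)


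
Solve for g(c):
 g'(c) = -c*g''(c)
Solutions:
 g(c) = C1 + C2*log(c)


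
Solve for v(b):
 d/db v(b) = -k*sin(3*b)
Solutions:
 v(b) = C1 + k*cos(3*b)/3


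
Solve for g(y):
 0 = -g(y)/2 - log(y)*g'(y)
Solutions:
 g(y) = C1*exp(-li(y)/2)


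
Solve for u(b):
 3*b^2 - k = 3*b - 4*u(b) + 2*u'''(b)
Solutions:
 u(b) = C3*exp(2^(1/3)*b) - 3*b^2/4 + 3*b/4 + k/4 + (C1*sin(2^(1/3)*sqrt(3)*b/2) + C2*cos(2^(1/3)*sqrt(3)*b/2))*exp(-2^(1/3)*b/2)


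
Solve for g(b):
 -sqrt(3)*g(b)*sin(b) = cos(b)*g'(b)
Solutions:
 g(b) = C1*cos(b)^(sqrt(3))


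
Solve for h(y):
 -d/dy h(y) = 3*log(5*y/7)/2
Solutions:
 h(y) = C1 - 3*y*log(y)/2 - 3*y*log(5)/2 + 3*y/2 + 3*y*log(7)/2


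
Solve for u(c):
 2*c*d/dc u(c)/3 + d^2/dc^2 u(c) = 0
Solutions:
 u(c) = C1 + C2*erf(sqrt(3)*c/3)


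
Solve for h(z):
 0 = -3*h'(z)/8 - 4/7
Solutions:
 h(z) = C1 - 32*z/21


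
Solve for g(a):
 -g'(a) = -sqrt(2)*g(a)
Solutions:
 g(a) = C1*exp(sqrt(2)*a)


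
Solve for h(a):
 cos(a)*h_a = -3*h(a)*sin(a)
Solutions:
 h(a) = C1*cos(a)^3


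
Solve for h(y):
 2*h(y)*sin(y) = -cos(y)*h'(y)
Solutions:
 h(y) = C1*cos(y)^2


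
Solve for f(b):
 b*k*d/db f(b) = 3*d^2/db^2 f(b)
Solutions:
 f(b) = Piecewise((-sqrt(6)*sqrt(pi)*C1*erf(sqrt(6)*b*sqrt(-k)/6)/(2*sqrt(-k)) - C2, (k > 0) | (k < 0)), (-C1*b - C2, True))


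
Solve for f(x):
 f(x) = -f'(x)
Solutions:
 f(x) = C1*exp(-x)


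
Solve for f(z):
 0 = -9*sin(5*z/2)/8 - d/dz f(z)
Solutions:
 f(z) = C1 + 9*cos(5*z/2)/20


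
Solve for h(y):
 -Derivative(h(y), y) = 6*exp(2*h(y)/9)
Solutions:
 h(y) = 9*log(-sqrt(-1/(C1 - 6*y))) - 9*log(2)/2 + 9*log(3)
 h(y) = 9*log(-1/(C1 - 6*y))/2 - 9*log(2)/2 + 9*log(3)


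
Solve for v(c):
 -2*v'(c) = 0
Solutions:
 v(c) = C1


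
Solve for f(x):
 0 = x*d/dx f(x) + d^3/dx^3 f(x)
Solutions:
 f(x) = C1 + Integral(C2*airyai(-x) + C3*airybi(-x), x)


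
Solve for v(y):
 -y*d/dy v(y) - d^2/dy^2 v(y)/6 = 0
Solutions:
 v(y) = C1 + C2*erf(sqrt(3)*y)


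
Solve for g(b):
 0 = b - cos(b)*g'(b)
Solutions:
 g(b) = C1 + Integral(b/cos(b), b)


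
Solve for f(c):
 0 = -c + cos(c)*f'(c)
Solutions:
 f(c) = C1 + Integral(c/cos(c), c)


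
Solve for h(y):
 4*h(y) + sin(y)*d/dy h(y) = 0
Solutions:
 h(y) = C1*(cos(y)^2 + 2*cos(y) + 1)/(cos(y)^2 - 2*cos(y) + 1)


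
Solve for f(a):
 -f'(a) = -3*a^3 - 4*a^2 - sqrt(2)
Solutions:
 f(a) = C1 + 3*a^4/4 + 4*a^3/3 + sqrt(2)*a


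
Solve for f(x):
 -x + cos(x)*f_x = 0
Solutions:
 f(x) = C1 + Integral(x/cos(x), x)


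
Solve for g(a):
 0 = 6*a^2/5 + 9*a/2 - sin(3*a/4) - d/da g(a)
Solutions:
 g(a) = C1 + 2*a^3/5 + 9*a^2/4 + 4*cos(3*a/4)/3


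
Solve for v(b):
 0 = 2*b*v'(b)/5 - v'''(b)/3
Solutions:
 v(b) = C1 + Integral(C2*airyai(5^(2/3)*6^(1/3)*b/5) + C3*airybi(5^(2/3)*6^(1/3)*b/5), b)


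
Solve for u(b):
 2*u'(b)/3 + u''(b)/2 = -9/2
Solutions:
 u(b) = C1 + C2*exp(-4*b/3) - 27*b/4


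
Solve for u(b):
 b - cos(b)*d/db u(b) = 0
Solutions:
 u(b) = C1 + Integral(b/cos(b), b)


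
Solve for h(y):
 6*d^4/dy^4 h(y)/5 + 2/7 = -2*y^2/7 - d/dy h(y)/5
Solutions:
 h(y) = C1 + C4*exp(-6^(2/3)*y/6) - 10*y^3/21 - 10*y/7 + (C2*sin(2^(2/3)*3^(1/6)*y/4) + C3*cos(2^(2/3)*3^(1/6)*y/4))*exp(6^(2/3)*y/12)


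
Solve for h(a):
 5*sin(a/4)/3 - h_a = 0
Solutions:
 h(a) = C1 - 20*cos(a/4)/3


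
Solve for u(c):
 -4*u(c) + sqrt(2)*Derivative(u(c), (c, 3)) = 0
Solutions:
 u(c) = C3*exp(sqrt(2)*c) + (C1*sin(sqrt(6)*c/2) + C2*cos(sqrt(6)*c/2))*exp(-sqrt(2)*c/2)


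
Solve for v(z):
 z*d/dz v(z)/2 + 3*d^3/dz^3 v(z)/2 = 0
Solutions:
 v(z) = C1 + Integral(C2*airyai(-3^(2/3)*z/3) + C3*airybi(-3^(2/3)*z/3), z)


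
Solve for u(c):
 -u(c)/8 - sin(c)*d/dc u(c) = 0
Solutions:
 u(c) = C1*(cos(c) + 1)^(1/16)/(cos(c) - 1)^(1/16)


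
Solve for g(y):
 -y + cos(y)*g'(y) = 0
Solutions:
 g(y) = C1 + Integral(y/cos(y), y)


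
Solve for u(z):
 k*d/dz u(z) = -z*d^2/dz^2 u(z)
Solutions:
 u(z) = C1 + z^(1 - re(k))*(C2*sin(log(z)*Abs(im(k))) + C3*cos(log(z)*im(k)))


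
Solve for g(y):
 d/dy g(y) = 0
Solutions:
 g(y) = C1


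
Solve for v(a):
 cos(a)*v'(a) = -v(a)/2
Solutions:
 v(a) = C1*(sin(a) - 1)^(1/4)/(sin(a) + 1)^(1/4)


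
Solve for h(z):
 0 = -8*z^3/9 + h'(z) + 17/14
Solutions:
 h(z) = C1 + 2*z^4/9 - 17*z/14


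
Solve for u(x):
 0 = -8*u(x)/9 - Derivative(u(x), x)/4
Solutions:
 u(x) = C1*exp(-32*x/9)


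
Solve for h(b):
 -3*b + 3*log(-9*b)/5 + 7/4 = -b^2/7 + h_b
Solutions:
 h(b) = C1 + b^3/21 - 3*b^2/2 + 3*b*log(-b)/5 + b*(23 + 24*log(3))/20


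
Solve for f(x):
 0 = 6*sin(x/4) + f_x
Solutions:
 f(x) = C1 + 24*cos(x/4)


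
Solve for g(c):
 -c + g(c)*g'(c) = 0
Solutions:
 g(c) = -sqrt(C1 + c^2)
 g(c) = sqrt(C1 + c^2)


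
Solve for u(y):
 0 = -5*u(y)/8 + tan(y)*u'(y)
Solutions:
 u(y) = C1*sin(y)^(5/8)


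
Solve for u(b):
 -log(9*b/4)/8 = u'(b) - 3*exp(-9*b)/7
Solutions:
 u(b) = C1 - b*log(b)/8 + b*(-2*log(3) + 1 + 2*log(2))/8 - exp(-9*b)/21


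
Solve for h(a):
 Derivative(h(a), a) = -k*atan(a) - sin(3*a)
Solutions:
 h(a) = C1 - k*(a*atan(a) - log(a^2 + 1)/2) + cos(3*a)/3


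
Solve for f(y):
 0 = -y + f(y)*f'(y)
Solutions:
 f(y) = -sqrt(C1 + y^2)
 f(y) = sqrt(C1 + y^2)


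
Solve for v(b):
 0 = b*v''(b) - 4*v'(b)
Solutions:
 v(b) = C1 + C2*b^5


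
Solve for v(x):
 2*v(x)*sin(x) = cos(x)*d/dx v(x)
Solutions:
 v(x) = C1/cos(x)^2


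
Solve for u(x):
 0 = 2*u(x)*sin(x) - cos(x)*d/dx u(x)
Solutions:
 u(x) = C1/cos(x)^2


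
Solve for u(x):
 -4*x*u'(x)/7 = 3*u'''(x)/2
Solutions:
 u(x) = C1 + Integral(C2*airyai(-2*21^(2/3)*x/21) + C3*airybi(-2*21^(2/3)*x/21), x)


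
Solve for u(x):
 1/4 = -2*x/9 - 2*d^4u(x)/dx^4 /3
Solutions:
 u(x) = C1 + C2*x + C3*x^2 + C4*x^3 - x^5/360 - x^4/64


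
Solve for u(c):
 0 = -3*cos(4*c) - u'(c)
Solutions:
 u(c) = C1 - 3*sin(4*c)/4


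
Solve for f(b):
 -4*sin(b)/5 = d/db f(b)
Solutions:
 f(b) = C1 + 4*cos(b)/5


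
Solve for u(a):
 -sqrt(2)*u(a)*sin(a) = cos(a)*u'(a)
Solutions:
 u(a) = C1*cos(a)^(sqrt(2))


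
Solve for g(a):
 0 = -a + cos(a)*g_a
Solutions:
 g(a) = C1 + Integral(a/cos(a), a)


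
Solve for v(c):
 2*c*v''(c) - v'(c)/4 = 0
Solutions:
 v(c) = C1 + C2*c^(9/8)


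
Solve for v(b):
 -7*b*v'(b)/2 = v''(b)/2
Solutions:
 v(b) = C1 + C2*erf(sqrt(14)*b/2)


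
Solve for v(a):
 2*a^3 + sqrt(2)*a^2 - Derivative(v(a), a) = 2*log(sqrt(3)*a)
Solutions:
 v(a) = C1 + a^4/2 + sqrt(2)*a^3/3 - 2*a*log(a) - a*log(3) + 2*a


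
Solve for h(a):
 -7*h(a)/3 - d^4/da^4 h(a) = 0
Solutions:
 h(a) = (C1*sin(sqrt(2)*3^(3/4)*7^(1/4)*a/6) + C2*cos(sqrt(2)*3^(3/4)*7^(1/4)*a/6))*exp(-sqrt(2)*3^(3/4)*7^(1/4)*a/6) + (C3*sin(sqrt(2)*3^(3/4)*7^(1/4)*a/6) + C4*cos(sqrt(2)*3^(3/4)*7^(1/4)*a/6))*exp(sqrt(2)*3^(3/4)*7^(1/4)*a/6)


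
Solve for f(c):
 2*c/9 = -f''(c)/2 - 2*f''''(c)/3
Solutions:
 f(c) = C1 + C2*c + C3*sin(sqrt(3)*c/2) + C4*cos(sqrt(3)*c/2) - 2*c^3/27
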